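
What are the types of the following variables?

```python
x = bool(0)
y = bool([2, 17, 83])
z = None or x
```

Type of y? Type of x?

bool() returns bool; bool() returns bool

bool, bool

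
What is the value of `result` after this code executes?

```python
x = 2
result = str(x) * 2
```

x = 2; result = '22'

'22'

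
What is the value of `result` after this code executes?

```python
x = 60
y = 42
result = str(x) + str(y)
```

x = 60; y = 42; result = '6042'

'6042'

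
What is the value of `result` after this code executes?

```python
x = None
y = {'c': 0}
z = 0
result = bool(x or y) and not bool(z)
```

x = None; y = {'c': 0}; z = 0; result = True

True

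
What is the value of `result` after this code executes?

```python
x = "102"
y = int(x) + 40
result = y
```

x = '102'; y = 142; result = 142

142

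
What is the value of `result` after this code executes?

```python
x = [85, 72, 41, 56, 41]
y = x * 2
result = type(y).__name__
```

x is list; y is list; result = 'list'

'list'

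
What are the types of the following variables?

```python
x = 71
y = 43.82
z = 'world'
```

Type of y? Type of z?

y is assigned a number with a decimal point, so it is a float; z is assigned a quoted string literal, so it is a str

float, str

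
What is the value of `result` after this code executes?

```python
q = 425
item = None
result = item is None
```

q = 425; item = None; result = True

True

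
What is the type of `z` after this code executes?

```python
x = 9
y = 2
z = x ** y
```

positive int ** positive int = int

int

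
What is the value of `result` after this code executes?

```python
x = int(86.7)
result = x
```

x = 86; result = 86

86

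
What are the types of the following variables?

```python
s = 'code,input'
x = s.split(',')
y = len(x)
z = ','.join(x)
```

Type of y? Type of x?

len() returns int; str.split() returns list

int, list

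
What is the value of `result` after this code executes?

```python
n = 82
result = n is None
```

n = 82; result = False

False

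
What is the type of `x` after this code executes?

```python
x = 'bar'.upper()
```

str.upper() returns str

str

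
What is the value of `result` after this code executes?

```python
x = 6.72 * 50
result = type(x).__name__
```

x is float; result = 'float'

'float'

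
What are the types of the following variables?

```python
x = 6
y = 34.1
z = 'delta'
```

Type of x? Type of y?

x is assigned a bare integer (no decimal point), so it is an int; y is assigned a number with a decimal point, so it is a float

int, float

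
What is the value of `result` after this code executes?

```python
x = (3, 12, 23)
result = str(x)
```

x = (3, 12, 23); result = '(3, 12, 23)'

'(3, 12, 23)'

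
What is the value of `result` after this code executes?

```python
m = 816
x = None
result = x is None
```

m = 816; x = None; result = True

True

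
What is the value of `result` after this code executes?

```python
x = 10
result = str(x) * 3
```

x = 10; result = '101010'

'101010'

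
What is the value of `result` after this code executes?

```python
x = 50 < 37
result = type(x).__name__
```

x is bool; result = 'bool'

'bool'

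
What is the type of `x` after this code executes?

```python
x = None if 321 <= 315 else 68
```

321 <= 315 is False, so the else branch is taken

int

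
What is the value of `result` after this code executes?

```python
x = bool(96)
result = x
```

x = True; result = True

True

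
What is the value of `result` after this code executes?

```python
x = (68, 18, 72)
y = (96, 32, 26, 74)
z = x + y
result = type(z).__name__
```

x is tuple; y is tuple; z is tuple; result = 'tuple'

'tuple'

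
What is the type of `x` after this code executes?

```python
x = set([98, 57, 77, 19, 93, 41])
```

set() constructor returns set

set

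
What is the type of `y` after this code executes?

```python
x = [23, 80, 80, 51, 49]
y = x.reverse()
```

list.reverse() returns None

NoneType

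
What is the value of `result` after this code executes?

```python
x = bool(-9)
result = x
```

x = True; result = True

True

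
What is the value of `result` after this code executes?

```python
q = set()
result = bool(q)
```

q = set(); result = False

False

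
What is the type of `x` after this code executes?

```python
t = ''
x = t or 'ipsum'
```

'or' returns first truthy value (str)

str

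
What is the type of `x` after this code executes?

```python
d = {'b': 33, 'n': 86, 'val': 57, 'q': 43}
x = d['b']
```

Accessing dict[str, int] with str key returns int

int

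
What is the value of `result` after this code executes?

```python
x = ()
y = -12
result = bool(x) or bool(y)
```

x = (); y = -12; result = True

True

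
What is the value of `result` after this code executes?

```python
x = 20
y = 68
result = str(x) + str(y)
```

x = 20; y = 68; result = '2068'

'2068'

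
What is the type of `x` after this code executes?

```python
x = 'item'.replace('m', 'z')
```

str.replace() returns str

str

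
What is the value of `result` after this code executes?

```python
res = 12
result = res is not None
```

res = 12; result = True

True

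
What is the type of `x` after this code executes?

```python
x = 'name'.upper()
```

str.upper() returns str

str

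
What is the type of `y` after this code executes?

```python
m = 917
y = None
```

None has type NoneType

NoneType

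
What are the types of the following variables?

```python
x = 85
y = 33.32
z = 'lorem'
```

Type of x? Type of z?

x is assigned a bare integer (no decimal point), so it is an int; z is assigned a quoted string literal, so it is a str

int, str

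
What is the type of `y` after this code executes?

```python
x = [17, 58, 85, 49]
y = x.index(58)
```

list.index() returns int

int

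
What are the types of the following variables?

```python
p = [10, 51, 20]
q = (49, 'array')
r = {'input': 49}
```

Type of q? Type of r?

q is assigned a tuple (parenthesized, comma-separated values); r is assigned a dict literal ({key: value})

tuple, dict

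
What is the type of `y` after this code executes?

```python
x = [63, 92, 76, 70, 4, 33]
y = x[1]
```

Indexing list[int] returns int

int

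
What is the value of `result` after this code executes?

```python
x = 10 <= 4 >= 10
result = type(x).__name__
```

x is bool; result = 'bool'

'bool'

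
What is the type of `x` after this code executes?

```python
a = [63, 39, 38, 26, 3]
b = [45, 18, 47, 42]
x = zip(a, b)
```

zip() returns a zip object

zip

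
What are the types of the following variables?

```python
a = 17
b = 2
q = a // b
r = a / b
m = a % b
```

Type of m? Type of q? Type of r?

% of ints returns int; // returns int; / returns float

int, int, float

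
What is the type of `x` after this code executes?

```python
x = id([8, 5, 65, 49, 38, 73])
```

id() returns int

int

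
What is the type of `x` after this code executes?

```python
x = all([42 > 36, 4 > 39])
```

all() returns bool

bool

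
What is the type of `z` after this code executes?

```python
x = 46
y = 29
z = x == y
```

Equality comparison returns bool

bool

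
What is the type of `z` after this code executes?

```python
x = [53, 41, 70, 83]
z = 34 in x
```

'in' operator returns bool

bool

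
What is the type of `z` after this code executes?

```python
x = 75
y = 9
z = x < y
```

Comparison returns bool

bool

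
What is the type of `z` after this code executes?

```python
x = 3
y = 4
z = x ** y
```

positive int ** positive int = int

int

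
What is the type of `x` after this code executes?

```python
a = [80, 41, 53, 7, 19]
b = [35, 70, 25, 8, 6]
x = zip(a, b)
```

zip() returns a zip object

zip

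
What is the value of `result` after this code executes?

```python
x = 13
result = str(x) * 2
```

x = 13; result = '1313'

'1313'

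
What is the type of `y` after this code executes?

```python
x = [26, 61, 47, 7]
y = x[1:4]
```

Slicing a list returns a list

list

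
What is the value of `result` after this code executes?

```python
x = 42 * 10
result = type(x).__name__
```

x is int; result = 'int'

'int'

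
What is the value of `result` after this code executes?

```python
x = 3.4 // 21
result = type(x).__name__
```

x is float; result = 'float'

'float'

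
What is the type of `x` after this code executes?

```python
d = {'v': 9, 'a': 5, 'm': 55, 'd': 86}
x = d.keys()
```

.keys() returns dict_keys view

dict_keys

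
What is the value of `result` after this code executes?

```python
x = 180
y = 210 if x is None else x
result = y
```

x = 180; y = 180; result = 180

180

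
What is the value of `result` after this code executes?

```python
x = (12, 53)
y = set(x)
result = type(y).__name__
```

x is tuple; y is set; result = 'set'

'set'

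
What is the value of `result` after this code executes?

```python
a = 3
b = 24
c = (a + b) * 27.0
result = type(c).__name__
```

a is int; b is int; c is float; result = 'float'

'float'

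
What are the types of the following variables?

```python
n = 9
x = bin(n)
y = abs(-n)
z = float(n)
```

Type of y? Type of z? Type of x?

abs() of int returns int; float() returns float; bin() returns str

int, float, str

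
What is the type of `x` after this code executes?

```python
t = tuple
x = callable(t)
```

callable() returns bool

bool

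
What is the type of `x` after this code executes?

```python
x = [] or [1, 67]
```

'or' returns first truthy value (list)

list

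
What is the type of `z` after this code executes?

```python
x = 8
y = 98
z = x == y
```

Equality comparison returns bool

bool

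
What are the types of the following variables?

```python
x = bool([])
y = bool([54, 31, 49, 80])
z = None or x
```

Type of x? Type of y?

bool() returns bool; bool() returns bool

bool, bool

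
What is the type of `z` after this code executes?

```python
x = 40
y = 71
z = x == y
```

Equality comparison returns bool

bool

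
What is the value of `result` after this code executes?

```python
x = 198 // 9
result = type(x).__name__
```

x is int; result = 'int'

'int'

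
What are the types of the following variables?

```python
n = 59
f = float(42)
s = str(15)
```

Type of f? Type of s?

f is assigned the result of calling float(), which returns a float; s is assigned the result of calling str(), which returns a str

float, str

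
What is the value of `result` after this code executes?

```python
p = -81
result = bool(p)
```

p = -81; result = True

True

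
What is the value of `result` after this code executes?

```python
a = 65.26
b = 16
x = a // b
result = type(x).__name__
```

a is float; b is int; x is float; result = 'float'

'float'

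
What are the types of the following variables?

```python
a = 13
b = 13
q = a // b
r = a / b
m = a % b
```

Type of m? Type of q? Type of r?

% of ints returns int; // returns int; / returns float

int, int, float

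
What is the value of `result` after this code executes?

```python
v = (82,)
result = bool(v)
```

v = (82,); result = True

True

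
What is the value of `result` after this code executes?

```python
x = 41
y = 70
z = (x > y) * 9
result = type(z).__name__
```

x is int; y is int; z is int; result = 'int'

'int'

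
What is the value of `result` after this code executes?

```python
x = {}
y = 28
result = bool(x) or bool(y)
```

x = {}; y = 28; result = True

True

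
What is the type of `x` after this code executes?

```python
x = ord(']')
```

ord() returns int (code point)

int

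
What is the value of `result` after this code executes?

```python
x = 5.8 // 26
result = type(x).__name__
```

x is float; result = 'float'

'float'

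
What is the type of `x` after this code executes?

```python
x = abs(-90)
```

abs() of int returns int

int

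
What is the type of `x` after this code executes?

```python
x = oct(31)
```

oct() returns str representation

str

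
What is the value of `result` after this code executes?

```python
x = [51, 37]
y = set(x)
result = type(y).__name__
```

x is list; y is set; result = 'set'

'set'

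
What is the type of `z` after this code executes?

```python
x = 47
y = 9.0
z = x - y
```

int - float = float

float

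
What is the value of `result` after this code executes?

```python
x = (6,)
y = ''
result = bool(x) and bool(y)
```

x = (6,); y = ''; result = False

False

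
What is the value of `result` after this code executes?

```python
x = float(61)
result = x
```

x = 61.0; result = 61.0

61.0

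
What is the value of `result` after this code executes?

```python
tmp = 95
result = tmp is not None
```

tmp = 95; result = True

True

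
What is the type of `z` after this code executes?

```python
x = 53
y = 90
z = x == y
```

Equality comparison returns bool

bool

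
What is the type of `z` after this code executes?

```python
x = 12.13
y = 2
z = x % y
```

float % int = float

float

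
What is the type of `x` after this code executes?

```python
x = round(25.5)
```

round() with no decimal places returns int

int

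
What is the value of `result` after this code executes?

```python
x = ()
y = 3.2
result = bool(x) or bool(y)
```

x = (); y = 3.2; result = True

True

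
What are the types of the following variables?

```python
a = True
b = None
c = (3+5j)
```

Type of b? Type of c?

b is assigned None, whose type is NoneType; c is assigned (3+5j), an int plus an imaginary literal (j suffix), which evaluates to complex

NoneType, complex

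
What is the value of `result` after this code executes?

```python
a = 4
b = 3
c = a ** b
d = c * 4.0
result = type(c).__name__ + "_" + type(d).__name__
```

a is int; b is int; c is int; d is float; result = 'int_float'

'int_float'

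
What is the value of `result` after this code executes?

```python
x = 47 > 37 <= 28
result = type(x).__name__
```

x is bool; result = 'bool'

'bool'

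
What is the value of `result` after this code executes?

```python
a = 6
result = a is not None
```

a = 6; result = True

True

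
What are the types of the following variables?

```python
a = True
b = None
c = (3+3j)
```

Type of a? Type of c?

a is assigned the constant True, which has type bool; c is assigned (3+3j), an int plus an imaginary literal (j suffix), which evaluates to complex

bool, complex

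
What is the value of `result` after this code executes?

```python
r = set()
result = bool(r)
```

r = set(); result = False

False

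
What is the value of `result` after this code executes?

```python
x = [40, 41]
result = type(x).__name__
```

x is list; result = 'list'

'list'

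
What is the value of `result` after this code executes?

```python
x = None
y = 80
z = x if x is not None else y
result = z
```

x = None; y = 80; z = 80; result = 80

80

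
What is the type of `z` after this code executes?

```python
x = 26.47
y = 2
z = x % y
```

float % int = float

float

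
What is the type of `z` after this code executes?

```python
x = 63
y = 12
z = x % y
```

int % int = int

int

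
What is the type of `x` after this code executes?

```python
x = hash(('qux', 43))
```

hash() returns int

int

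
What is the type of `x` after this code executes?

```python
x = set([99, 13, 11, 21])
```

set() constructor returns set

set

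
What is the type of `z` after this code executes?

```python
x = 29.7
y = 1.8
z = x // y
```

float // float = float

float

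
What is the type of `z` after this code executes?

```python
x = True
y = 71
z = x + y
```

bool + int = int (bool is subclass of int)

int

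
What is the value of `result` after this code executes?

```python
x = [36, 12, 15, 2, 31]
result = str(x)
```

x = [36, 12, 15, 2, 31]; result = '[36, 12, 15, 2, 31]'

'[36, 12, 15, 2, 31]'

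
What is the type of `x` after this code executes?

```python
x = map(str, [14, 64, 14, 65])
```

map() returns a map object

map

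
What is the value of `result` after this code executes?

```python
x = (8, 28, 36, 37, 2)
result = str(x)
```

x = (8, 28, 36, 37, 2); result = '(8, 28, 36, 37, 2)'

'(8, 28, 36, 37, 2)'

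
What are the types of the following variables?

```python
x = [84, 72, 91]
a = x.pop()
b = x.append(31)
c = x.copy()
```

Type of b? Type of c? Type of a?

append() returns None; copy() returns list; pop() returns element

NoneType, list, int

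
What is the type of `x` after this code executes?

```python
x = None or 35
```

'or' with None returns the other truthy value

int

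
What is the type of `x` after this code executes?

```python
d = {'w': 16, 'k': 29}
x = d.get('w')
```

dict.get() returns value type when found

int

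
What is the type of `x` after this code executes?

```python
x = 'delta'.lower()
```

str.lower() returns str

str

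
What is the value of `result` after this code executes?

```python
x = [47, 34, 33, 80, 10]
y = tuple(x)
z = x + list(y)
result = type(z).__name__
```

x is list; y is tuple; z is list; result = 'list'

'list'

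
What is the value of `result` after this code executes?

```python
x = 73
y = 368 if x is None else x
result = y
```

x = 73; y = 73; result = 73

73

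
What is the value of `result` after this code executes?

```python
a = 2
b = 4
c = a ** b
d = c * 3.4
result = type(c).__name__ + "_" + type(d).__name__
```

a is int; b is int; c is int; d is float; result = 'int_float'

'int_float'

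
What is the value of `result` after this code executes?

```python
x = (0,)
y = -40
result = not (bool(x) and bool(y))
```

x = (0,); y = -40; result = False

False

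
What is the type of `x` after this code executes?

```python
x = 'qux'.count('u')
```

str.count() returns int

int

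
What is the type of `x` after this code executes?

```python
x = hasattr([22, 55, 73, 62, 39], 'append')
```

hasattr() returns bool

bool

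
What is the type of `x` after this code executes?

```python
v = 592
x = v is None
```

'is' comparison returns bool

bool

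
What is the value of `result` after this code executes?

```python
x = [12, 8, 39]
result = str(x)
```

x = [12, 8, 39]; result = '[12, 8, 39]'

'[12, 8, 39]'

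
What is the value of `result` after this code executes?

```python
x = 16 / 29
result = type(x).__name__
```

x is float; result = 'float'

'float'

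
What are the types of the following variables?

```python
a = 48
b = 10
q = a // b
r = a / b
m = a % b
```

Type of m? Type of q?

% of ints returns int; // returns int

int, int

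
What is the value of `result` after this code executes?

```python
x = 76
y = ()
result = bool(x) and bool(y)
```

x = 76; y = (); result = False

False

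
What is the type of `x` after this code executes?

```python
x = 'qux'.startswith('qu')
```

str.startswith() returns bool

bool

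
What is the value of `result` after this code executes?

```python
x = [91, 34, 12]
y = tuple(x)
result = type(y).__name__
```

x is list; y is tuple; result = 'tuple'

'tuple'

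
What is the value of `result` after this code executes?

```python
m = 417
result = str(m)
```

m = 417; result = '417'

'417'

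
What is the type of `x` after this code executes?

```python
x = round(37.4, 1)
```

round() with decimal places returns float

float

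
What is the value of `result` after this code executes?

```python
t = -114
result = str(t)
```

t = -114; result = '-114'

'-114'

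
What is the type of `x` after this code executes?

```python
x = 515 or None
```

'or' returns first truthy value

int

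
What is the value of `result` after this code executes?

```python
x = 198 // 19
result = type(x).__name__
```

x is int; result = 'int'

'int'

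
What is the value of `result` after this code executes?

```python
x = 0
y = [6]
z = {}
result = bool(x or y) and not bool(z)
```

x = 0; y = [6]; z = {}; result = True

True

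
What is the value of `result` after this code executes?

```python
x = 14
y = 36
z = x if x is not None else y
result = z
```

x = 14; y = 36; z = 14; result = 14

14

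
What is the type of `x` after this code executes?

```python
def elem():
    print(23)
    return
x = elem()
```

Bare return returns None

NoneType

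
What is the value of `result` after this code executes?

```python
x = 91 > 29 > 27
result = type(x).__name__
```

x is bool; result = 'bool'

'bool'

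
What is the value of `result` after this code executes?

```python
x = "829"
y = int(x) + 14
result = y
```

x = '829'; y = 843; result = 843

843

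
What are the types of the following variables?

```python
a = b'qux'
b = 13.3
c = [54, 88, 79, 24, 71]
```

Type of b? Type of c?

b is assigned a number with a decimal point, so it is a float; c is assigned a list literal (square brackets)

float, list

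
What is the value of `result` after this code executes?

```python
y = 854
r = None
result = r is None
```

y = 854; r = None; result = True

True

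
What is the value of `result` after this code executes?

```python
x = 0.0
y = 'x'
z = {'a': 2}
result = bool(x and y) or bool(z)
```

x = 0.0; y = 'x'; z = {'a': 2}; result = True

True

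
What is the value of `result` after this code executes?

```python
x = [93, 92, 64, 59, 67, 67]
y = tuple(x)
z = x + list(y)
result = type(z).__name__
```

x is list; y is tuple; z is list; result = 'list'

'list'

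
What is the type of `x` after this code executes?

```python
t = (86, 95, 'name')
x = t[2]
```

Index 2 of tuple is a str literal

str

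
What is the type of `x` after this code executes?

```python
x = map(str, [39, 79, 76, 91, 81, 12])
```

map() returns a map object

map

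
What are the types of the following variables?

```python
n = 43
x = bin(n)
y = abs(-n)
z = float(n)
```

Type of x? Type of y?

bin() returns str; abs() of int returns int

str, int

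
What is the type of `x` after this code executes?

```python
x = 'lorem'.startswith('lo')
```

str.startswith() returns bool

bool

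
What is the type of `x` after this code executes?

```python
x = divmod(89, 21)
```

divmod() returns tuple of (quotient, remainder)

tuple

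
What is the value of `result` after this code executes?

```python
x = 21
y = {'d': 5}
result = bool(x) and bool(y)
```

x = 21; y = {'d': 5}; result = True

True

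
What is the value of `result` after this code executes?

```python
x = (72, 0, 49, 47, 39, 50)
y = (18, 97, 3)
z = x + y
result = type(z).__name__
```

x is tuple; y is tuple; z is tuple; result = 'tuple'

'tuple'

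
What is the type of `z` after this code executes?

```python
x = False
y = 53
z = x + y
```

bool + int = int (bool is subclass of int)

int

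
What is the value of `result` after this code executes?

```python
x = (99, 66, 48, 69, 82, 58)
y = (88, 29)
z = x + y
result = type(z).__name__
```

x is tuple; y is tuple; z is tuple; result = 'tuple'

'tuple'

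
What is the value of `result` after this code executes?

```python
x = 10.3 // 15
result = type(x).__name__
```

x is float; result = 'float'

'float'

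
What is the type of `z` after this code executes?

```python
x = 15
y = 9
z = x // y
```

int // int = int

int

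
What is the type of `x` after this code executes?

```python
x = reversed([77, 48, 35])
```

reversed() on a list returns list_reverseiterator

list_reverseiterator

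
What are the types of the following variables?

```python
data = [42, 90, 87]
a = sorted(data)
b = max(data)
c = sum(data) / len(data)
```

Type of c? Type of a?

int / int = float; sorted() returns list

float, list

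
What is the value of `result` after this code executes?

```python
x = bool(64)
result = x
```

x = True; result = True

True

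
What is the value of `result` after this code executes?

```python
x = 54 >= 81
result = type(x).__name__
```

x is bool; result = 'bool'

'bool'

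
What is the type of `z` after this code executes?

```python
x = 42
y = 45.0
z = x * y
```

int * float = float

float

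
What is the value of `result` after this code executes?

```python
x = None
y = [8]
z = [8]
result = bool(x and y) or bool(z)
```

x = None; y = [8]; z = [8]; result = True

True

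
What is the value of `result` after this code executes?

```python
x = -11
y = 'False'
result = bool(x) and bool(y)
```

x = -11; y = 'False'; result = True

True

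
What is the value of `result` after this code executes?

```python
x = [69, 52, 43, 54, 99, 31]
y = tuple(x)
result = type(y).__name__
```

x is list; y is tuple; result = 'tuple'

'tuple'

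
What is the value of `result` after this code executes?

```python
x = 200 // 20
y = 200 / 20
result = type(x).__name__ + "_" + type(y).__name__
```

x is int; y is float; result = 'int_float'

'int_float'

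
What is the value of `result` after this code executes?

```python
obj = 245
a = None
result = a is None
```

obj = 245; a = None; result = True

True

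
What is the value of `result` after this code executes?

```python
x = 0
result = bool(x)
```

x = 0; result = False

False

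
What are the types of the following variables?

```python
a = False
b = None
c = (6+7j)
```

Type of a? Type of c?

a is assigned the constant False, which has type bool; c is assigned (6+7j), an int plus an imaginary literal (j suffix), which evaluates to complex

bool, complex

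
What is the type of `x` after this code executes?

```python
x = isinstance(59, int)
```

isinstance() returns bool

bool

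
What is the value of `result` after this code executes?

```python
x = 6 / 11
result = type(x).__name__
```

x is float; result = 'float'

'float'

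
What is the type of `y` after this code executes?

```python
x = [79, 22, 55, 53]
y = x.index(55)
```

list.index() returns int

int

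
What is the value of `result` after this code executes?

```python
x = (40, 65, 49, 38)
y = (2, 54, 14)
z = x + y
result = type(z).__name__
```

x is tuple; y is tuple; z is tuple; result = 'tuple'

'tuple'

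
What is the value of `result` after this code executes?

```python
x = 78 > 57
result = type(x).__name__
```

x is bool; result = 'bool'

'bool'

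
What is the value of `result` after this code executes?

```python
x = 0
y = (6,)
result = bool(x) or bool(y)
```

x = 0; y = (6,); result = True

True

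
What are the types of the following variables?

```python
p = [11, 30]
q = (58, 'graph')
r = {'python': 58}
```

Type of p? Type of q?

p is assigned a list literal (square brackets); q is assigned a tuple (parenthesized, comma-separated values)

list, tuple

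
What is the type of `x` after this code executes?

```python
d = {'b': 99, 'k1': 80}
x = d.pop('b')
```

dict.pop() returns the value

int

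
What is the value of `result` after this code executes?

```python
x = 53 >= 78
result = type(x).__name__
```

x is bool; result = 'bool'

'bool'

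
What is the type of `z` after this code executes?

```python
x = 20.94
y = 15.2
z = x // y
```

float // float = float

float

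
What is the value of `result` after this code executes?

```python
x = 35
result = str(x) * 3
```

x = 35; result = '353535'

'353535'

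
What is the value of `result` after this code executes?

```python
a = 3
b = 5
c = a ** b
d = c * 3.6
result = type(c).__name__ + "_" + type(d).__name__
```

a is int; b is int; c is int; d is float; result = 'int_float'

'int_float'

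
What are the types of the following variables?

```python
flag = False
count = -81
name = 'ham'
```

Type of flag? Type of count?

flag is assigned the constant False, which has type bool; count is assigned a bare integer (no decimal point), so it is an int

bool, int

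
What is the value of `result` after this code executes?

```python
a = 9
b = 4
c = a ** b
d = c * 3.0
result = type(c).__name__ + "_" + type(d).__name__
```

a is int; b is int; c is int; d is float; result = 'int_float'

'int_float'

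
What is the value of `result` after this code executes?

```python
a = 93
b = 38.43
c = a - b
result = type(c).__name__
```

a is int; b is float; c is float; result = 'float'

'float'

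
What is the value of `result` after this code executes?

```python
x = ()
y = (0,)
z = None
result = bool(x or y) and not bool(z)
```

x = (); y = (0,); z = None; result = True

True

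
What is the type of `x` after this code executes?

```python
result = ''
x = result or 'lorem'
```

'or' returns first truthy value (str)

str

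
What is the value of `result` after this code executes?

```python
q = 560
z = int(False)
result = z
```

q = 560; z = 0; result = 0

0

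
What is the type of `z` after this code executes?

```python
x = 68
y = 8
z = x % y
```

int % int = int

int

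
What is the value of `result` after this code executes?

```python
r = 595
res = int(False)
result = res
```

r = 595; res = 0; result = 0

0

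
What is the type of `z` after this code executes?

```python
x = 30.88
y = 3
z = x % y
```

float % int = float

float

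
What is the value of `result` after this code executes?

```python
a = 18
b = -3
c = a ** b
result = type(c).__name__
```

a is int; b is int; c is float; result = 'float'

'float'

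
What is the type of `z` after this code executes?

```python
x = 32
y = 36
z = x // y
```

int // int = int

int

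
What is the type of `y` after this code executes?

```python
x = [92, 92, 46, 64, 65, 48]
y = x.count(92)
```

list.count() returns int

int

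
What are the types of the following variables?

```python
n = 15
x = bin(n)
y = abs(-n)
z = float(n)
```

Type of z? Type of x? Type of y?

float() returns float; bin() returns str; abs() of int returns int

float, str, int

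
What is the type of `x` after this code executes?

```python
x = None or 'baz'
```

'or' with None returns the other truthy value (str)

str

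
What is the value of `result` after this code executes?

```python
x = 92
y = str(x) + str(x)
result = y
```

x = 92; y = '9292'; result = '9292'

'9292'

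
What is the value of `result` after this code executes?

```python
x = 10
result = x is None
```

x = 10; result = False

False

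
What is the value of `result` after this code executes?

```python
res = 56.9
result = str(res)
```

res = 56.9; result = '56.9'

'56.9'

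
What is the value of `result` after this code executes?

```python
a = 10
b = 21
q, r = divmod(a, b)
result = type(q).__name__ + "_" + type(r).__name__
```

a is int; b is int; q is int; r is int; result = 'int_int'

'int_int'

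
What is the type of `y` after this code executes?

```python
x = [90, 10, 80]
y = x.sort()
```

list.sort() returns None (mutates in place)

NoneType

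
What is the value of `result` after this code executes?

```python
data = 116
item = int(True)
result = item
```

data = 116; item = 1; result = 1

1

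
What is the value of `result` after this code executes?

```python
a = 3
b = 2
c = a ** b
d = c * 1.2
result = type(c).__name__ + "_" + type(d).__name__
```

a is int; b is int; c is int; d is float; result = 'int_float'

'int_float'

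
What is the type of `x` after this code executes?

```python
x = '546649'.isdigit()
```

str.isdigit() returns bool

bool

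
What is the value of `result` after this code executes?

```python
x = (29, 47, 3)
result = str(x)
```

x = (29, 47, 3); result = '(29, 47, 3)'

'(29, 47, 3)'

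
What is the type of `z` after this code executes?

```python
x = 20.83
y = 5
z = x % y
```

float % int = float

float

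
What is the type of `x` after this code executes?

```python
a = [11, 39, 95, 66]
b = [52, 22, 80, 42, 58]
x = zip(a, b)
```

zip() returns a zip object

zip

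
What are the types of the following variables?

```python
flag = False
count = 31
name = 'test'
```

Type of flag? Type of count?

flag is assigned the constant False, which has type bool; count is assigned a bare integer (no decimal point), so it is an int

bool, int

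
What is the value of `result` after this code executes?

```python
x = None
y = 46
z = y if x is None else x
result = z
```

x = None; y = 46; z = 46; result = 46

46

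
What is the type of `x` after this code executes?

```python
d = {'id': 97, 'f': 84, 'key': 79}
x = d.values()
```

.values() returns dict_values view

dict_values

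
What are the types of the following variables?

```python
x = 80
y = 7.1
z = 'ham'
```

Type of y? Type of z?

y is assigned a number with a decimal point, so it is a float; z is assigned a quoted string literal, so it is a str

float, str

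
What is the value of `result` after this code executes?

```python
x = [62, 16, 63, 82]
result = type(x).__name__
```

x is list; result = 'list'

'list'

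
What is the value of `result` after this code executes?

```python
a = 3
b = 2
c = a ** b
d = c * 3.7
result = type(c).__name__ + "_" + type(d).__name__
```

a is int; b is int; c is int; d is float; result = 'int_float'

'int_float'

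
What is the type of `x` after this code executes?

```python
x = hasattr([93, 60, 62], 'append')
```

hasattr() returns bool

bool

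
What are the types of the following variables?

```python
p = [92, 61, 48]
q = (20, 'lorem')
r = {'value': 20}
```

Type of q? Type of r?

q is assigned a tuple (parenthesized, comma-separated values); r is assigned a dict literal ({key: value})

tuple, dict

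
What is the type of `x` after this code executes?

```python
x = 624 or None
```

'or' returns first truthy value

int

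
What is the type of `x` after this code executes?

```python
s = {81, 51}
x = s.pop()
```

Popping from set[int] returns int

int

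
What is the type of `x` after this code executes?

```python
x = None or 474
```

'or' with None returns the other truthy value

int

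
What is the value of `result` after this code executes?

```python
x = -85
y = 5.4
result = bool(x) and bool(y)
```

x = -85; y = 5.4; result = True

True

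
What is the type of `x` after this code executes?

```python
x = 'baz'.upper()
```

str.upper() returns str

str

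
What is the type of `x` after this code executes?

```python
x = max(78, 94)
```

max() of ints returns int

int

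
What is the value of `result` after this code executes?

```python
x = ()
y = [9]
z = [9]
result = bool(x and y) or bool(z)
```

x = (); y = [9]; z = [9]; result = True

True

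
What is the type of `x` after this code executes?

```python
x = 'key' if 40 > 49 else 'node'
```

Both branches of conditional are str

str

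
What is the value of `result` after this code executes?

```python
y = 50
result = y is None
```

y = 50; result = False

False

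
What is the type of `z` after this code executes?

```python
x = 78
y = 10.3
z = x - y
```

int - float = float

float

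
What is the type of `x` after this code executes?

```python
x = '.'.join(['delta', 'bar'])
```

str.join() returns str

str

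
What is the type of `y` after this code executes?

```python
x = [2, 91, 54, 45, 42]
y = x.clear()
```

list.clear() returns None

NoneType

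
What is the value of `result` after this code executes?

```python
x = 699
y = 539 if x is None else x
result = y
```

x = 699; y = 699; result = 699

699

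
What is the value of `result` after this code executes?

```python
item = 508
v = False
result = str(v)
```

item = 508; v = False; result = 'False'

'False'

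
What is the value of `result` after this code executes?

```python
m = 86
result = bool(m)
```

m = 86; result = True

True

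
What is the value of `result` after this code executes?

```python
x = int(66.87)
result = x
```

x = 66; result = 66

66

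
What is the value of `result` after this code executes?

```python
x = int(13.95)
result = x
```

x = 13; result = 13

13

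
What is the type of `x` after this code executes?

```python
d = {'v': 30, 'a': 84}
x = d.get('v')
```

dict.get() returns value type when found

int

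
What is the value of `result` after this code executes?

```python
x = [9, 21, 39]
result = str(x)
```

x = [9, 21, 39]; result = '[9, 21, 39]'

'[9, 21, 39]'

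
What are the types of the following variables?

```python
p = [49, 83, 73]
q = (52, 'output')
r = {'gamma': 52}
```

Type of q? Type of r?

q is assigned a tuple (parenthesized, comma-separated values); r is assigned a dict literal ({key: value})

tuple, dict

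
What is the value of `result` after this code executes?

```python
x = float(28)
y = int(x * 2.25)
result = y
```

x = 28.0; y = 63; result = 63

63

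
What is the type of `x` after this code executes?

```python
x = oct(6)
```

oct() returns str representation

str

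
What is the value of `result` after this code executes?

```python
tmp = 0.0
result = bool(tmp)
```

tmp = 0.0; result = False

False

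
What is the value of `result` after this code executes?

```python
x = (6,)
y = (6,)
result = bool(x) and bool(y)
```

x = (6,); y = (6,); result = True

True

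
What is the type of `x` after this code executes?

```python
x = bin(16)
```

bin() returns str representation

str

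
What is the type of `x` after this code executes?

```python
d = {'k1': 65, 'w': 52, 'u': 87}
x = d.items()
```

dict.items() returns dict_items view

dict_items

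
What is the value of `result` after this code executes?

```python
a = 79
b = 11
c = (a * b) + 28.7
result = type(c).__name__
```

a is int; b is int; c is float; result = 'float'

'float'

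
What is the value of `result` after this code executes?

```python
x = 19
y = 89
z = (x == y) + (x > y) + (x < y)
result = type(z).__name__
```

x is int; y is int; z is int; result = 'int'

'int'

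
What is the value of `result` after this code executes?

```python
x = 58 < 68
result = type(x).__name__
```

x is bool; result = 'bool'

'bool'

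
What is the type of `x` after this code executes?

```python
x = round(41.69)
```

round() with no decimal places returns int

int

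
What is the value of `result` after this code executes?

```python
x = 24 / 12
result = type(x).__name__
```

x is float; result = 'float'

'float'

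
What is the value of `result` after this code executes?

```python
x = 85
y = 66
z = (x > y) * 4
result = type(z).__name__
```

x is int; y is int; z is int; result = 'int'

'int'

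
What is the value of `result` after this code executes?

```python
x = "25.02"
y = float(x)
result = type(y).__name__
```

x is str; y is float; result = 'float'

'float'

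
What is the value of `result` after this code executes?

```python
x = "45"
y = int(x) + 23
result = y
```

x = '45'; y = 68; result = 68

68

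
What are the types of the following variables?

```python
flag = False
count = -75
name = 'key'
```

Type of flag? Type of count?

flag is assigned the constant False, which has type bool; count is assigned a bare integer (no decimal point), so it is an int

bool, int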